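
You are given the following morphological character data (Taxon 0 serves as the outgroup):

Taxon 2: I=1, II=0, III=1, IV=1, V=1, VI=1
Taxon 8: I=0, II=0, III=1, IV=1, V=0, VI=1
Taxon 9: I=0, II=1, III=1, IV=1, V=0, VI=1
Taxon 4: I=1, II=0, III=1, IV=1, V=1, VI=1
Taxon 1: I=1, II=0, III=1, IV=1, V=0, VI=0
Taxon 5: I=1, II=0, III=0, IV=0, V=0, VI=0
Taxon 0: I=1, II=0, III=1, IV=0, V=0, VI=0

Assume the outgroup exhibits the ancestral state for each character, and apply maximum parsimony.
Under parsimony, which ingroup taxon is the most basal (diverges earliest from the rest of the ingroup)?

Character polarity is set by the outgroup: the derived state is whichever differs from the outgroup's state, so for I, III the derived state is '0', and for the remaining characters it is '1'.
Only Taxon 8 and Taxon 9 show the derived state '0' for I, supporting them as a clade.
II (derived state '1') is unique to Taxon 9 (autapomorphy; uninformative for grouping).
III: derived state '0' in Taxon 5 only — an autapomorphy, so it tells us nothing about relationships among taxa.
IV: derived state '1' in Taxon 1, Taxon 2, Taxon 4, Taxon 8, and Taxon 9 only — synapomorphy for {Taxon 1, Taxon 2, Taxon 4, Taxon 8, Taxon 9}.
Only Taxon 2 and Taxon 4 show the derived state '1' for V, supporting them as a clade.
VI: derived state '1' in Taxon 2, Taxon 4, Taxon 8, and Taxon 9 only — synapomorphy for {Taxon 2, Taxon 4, Taxon 8, Taxon 9}.
Most parsimonious ingroup topology: ((((Taxon 9,Taxon 8),(Taxon 2,Taxon 4)),Taxon 1),Taxon 5).
Taxon 5 is sister to the clade containing all other ingroup taxa, so it is the earliest-diverging (most basal) ingroup lineage.

Taxon 5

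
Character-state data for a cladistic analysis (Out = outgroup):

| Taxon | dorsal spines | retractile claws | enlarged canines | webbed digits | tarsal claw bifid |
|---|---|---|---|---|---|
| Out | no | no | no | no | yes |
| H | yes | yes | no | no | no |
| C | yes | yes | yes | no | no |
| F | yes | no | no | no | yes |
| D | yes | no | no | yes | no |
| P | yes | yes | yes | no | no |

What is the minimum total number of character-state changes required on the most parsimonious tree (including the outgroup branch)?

Character polarity is set by the outgroup: the derived state is whichever differs from the outgroup's state, so for tarsal claw bifid the derived state is 'no', and for the remaining characters it is 'yes'.
dorsal spines (derived state 'yes') is shared by all ingroup taxa — unites the whole ingroup.
retractile claws (derived state 'yes') is shared by C, H, and P — a synapomorphy uniting that clade.
enlarged canines: derived state 'yes' in C and P only — synapomorphy for {C, P}.
webbed digits (derived state 'yes') is unique to D (autapomorphy; uninformative for grouping).
Only C, D, H, and P show the derived state 'no' for tarsal claw bifid, supporting them as a clade.
Most parsimonious ingroup topology: (((H,(C,P)),D),F).
Changes per character on this tree: dorsal spines: 1; retractile claws: 1; enlarged canines: 1; webbed digits: 1; tarsal claw bifid: 1.
Total = 5.

5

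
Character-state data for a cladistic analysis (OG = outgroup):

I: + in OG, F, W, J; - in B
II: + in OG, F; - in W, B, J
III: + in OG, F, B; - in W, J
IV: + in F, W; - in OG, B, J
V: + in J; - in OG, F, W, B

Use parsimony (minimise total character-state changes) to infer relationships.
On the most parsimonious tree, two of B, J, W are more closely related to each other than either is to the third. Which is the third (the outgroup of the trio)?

B

Character polarity is set by the outgroup: the derived state is whichever differs from the outgroup's state, so for I, II, III the derived state is '-', and for the remaining characters it is '+'.
I: derived state '-' in B only — an autapomorphy, so it tells us nothing about relationships among taxa.
II: derived state '-' in B, J, and W only — synapomorphy for {B, J, W}.
Only J and W show the derived state '-' for III, supporting them as a clade.
IV groups F and W, which is incompatible with the clades supported by the remaining characters; treating it as convergent (homoplasy) costs fewer steps than any alternative tree.
V (derived state '+') is unique to J (autapomorphy; uninformative for grouping).
Most parsimonious ingroup topology: (F,((W,J),B)).
W and J share a more recent common ancestor with each other than either does with B, so B is the least closely related of the three.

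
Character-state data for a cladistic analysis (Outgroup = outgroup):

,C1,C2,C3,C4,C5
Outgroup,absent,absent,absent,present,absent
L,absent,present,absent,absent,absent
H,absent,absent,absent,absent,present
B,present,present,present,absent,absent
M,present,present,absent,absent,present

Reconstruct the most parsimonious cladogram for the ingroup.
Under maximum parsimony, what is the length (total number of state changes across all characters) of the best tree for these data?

Character polarity is set by the outgroup: the derived state is whichever differs from the outgroup's state, so for C4 the derived state is 'absent', and for the remaining characters it is 'present'.
C1 (derived state 'present') is shared by B and M — a synapomorphy uniting that clade.
C2: derived state 'present' in B, L, and M only — synapomorphy for {B, L, M}.
C3: derived state 'present' in B only — an autapomorphy, so it tells us nothing about relationships among taxa.
C4 (derived state 'absent') is shared by all ingroup taxa — unites the whole ingroup.
C5 groups H and M, which is incompatible with the clades supported by the remaining characters; treating it as convergent (homoplasy) costs fewer steps than any alternative tree.
Most parsimonious ingroup topology: ((L,(B,M)),H).
Changes per character on this tree: C1: 1; C2: 1; C3: 1; C4: 1; C5: 2.
Total = 6.

6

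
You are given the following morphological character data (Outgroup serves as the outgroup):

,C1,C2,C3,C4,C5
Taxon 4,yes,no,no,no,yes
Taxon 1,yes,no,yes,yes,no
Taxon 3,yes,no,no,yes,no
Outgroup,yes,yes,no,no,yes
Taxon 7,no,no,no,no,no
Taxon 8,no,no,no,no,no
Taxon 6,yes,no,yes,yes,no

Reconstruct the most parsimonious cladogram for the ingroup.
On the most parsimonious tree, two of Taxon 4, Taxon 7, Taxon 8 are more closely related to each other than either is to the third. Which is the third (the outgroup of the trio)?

Character polarity is set by the outgroup: the derived state is whichever differs from the outgroup's state, so for C1, C2, C5 the derived state is 'no', and for the remaining characters it is 'yes'.
Only Taxon 7 and Taxon 8 show the derived state 'no' for C1, supporting them as a clade.
All ingroup taxa share the derived state 'no' for C2; it defines the ingroup but does not resolve relationships within it.
Only Taxon 1 and Taxon 6 show the derived state 'yes' for C3, supporting them as a clade.
C4: derived state 'yes' in Taxon 1, Taxon 3, and Taxon 6 only — synapomorphy for {Taxon 1, Taxon 3, Taxon 6}.
C5 (derived state 'no') is shared by Taxon 1, Taxon 3, Taxon 6, Taxon 7, and Taxon 8 — a synapomorphy uniting that clade.
Most parsimonious ingroup topology: (Taxon 4,((Taxon 8,Taxon 7),((Taxon 1,Taxon 6),Taxon 3))).
Taxon 7 and Taxon 8 share a more recent common ancestor with each other than either does with Taxon 4, so Taxon 4 is the least closely related of the three.

Taxon 4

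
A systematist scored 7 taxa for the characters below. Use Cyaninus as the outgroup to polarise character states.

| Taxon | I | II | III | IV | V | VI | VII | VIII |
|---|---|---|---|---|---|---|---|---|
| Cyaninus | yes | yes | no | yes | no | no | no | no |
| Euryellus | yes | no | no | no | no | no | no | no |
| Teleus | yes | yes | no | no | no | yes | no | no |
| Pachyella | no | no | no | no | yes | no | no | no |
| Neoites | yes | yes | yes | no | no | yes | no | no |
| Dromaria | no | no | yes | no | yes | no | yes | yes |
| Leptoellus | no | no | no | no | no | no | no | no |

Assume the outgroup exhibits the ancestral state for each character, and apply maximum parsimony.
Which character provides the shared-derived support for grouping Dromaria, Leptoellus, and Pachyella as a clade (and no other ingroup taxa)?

I

Character polarity is set by the outgroup: the derived state is whichever differs from the outgroup's state, so for I, II, IV the derived state is 'no', and for the remaining characters it is 'yes'.
I: derived state 'no' in Dromaria, Leptoellus, and Pachyella only — synapomorphy for {Dromaria, Leptoellus, Pachyella}.
Only Dromaria, Euryellus, Leptoellus, and Pachyella show the derived state 'no' for II, supporting them as a clade.
III groups Dromaria and Neoites, which is incompatible with the clades supported by the remaining characters; treating it as convergent (homoplasy) costs fewer steps than any alternative tree.
IV (derived state 'no') is shared by all ingroup taxa — unites the whole ingroup.
V (derived state 'yes') is shared by Dromaria and Pachyella — a synapomorphy uniting that clade.
VI (derived state 'yes') is shared by Neoites and Teleus — a synapomorphy uniting that clade.
VII (derived state 'yes') is unique to Dromaria (autapomorphy; uninformative for grouping).
VIII (derived state 'yes') is unique to Dromaria (autapomorphy; uninformative for grouping).
Most parsimonious ingroup topology: ((Euryellus,((Pachyella,Dromaria),Leptoellus)),(Teleus,Neoites)).
The clade {Dromaria, Leptoellus, Pachyella} is supported by I: its derived state 'no' occurs in exactly those taxa and in no other taxon (including the outgroup).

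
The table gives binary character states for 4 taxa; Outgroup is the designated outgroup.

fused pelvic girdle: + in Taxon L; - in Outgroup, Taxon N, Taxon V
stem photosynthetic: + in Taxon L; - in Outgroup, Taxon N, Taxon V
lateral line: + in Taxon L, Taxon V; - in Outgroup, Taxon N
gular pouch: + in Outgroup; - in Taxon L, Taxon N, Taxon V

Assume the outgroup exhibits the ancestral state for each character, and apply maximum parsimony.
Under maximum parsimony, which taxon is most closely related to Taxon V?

Taxon L

Character polarity is set by the outgroup: the derived state is whichever differs from the outgroup's state, so for gular pouch the derived state is '-', and for the remaining characters it is '+'.
fused pelvic girdle: derived state '+' in Taxon L only — an autapomorphy, so it tells us nothing about relationships among taxa.
stem photosynthetic (derived state '+') is unique to Taxon L (autapomorphy; uninformative for grouping).
lateral line: derived state '+' in Taxon L and Taxon V only — synapomorphy for {Taxon L, Taxon V}.
All ingroup taxa share the derived state '-' for gular pouch; it defines the ingroup but does not resolve relationships within it.
Most parsimonious ingroup topology: ((Taxon L,Taxon V),Taxon N).
Taxon V and Taxon L form a cherry on this tree, so they are sister taxa.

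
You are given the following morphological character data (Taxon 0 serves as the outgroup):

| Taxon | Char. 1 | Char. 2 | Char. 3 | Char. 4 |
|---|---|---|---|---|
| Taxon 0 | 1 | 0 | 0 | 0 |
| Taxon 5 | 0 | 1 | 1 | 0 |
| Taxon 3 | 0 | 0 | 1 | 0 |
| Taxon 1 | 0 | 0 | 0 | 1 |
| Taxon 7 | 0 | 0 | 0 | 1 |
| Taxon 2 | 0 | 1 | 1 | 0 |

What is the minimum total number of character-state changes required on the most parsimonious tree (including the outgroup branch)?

Character polarity is set by the outgroup: the derived state is whichever differs from the outgroup's state, so for Char. 1 the derived state is '0', and for the remaining characters it is '1'.
All ingroup taxa share the derived state '0' for Char. 1; it defines the ingroup but does not resolve relationships within it.
Char. 2: derived state '1' in Taxon 2 and Taxon 5 only — synapomorphy for {Taxon 2, Taxon 5}.
Char. 3: derived state '1' in Taxon 2, Taxon 3, and Taxon 5 only — synapomorphy for {Taxon 2, Taxon 3, Taxon 5}.
Only Taxon 1 and Taxon 7 show the derived state '1' for Char. 4, supporting them as a clade.
Most parsimonious ingroup topology: (((Taxon 5,Taxon 2),Taxon 3),(Taxon 1,Taxon 7)).
Changes per character on this tree: Char. 1: 1; Char. 2: 1; Char. 3: 1; Char. 4: 1.
Total = 4.

4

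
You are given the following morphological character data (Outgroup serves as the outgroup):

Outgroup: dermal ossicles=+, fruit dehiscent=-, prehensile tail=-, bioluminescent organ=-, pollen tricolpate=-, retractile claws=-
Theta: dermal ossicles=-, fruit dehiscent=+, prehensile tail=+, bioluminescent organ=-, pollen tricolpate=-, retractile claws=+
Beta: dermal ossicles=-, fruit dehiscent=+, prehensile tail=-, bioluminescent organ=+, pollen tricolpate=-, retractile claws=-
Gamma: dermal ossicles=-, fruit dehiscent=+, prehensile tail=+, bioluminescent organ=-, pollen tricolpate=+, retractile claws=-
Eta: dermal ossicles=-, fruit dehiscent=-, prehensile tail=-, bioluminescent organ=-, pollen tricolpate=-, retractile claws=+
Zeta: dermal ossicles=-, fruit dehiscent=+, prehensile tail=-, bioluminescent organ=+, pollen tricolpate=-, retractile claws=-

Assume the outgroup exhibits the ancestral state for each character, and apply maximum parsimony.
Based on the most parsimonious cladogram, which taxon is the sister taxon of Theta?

Gamma

Character polarity is set by the outgroup: the derived state is whichever differs from the outgroup's state, so for dermal ossicles the derived state is '-', and for the remaining characters it is '+'.
All ingroup taxa share the derived state '-' for dermal ossicles; it defines the ingroup but does not resolve relationships within it.
Only Beta, Gamma, Theta, and Zeta show the derived state '+' for fruit dehiscent, supporting them as a clade.
Only Gamma and Theta show the derived state '+' for prehensile tail, supporting them as a clade.
bioluminescent organ: derived state '+' in Beta and Zeta only — synapomorphy for {Beta, Zeta}.
pollen tricolpate (derived state '+') is unique to Gamma (autapomorphy; uninformative for grouping).
retractile claws groups Eta and Theta, which is incompatible with the clades supported by the remaining characters; treating it as convergent (homoplasy) costs fewer steps than any alternative tree.
Most parsimonious ingroup topology: (((Theta,Gamma),(Beta,Zeta)),Eta).
Theta and Gamma form a cherry on this tree, so they are sister taxa.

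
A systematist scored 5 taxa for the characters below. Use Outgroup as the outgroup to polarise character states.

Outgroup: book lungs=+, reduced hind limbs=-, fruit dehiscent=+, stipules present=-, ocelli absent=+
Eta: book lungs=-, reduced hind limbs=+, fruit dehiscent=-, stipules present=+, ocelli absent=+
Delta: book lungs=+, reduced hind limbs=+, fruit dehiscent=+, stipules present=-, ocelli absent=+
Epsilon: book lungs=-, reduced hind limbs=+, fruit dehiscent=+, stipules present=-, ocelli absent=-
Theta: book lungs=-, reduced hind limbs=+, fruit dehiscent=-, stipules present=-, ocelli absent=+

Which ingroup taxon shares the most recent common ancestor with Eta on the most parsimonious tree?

Character polarity is set by the outgroup: the derived state is whichever differs from the outgroup's state, so for book lungs, fruit dehiscent, ocelli absent the derived state is '-', and for the remaining characters it is '+'.
book lungs: derived state '-' in Epsilon, Eta, and Theta only — synapomorphy for {Epsilon, Eta, Theta}.
reduced hind limbs (derived state '+') is shared by all ingroup taxa — unites the whole ingroup.
fruit dehiscent: derived state '-' in Eta and Theta only — synapomorphy for {Eta, Theta}.
stipules present (derived state '+') is unique to Eta (autapomorphy; uninformative for grouping).
ocelli absent (derived state '-') is unique to Epsilon (autapomorphy; uninformative for grouping).
Most parsimonious ingroup topology: (((Eta,Theta),Epsilon),Delta).
Eta and Theta form a cherry on this tree, so they are sister taxa.

Theta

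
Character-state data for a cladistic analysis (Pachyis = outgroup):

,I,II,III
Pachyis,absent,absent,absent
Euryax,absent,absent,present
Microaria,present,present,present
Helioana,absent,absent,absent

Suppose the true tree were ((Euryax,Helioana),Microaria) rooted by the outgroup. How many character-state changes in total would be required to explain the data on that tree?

Map each character onto ((Euryax,Helioana),Microaria) (rooted by Pachyis) and count the minimum state changes it requires (Fitch parsimony):
I: 1; II: 1; III: 2.
Total tree length = 4.

4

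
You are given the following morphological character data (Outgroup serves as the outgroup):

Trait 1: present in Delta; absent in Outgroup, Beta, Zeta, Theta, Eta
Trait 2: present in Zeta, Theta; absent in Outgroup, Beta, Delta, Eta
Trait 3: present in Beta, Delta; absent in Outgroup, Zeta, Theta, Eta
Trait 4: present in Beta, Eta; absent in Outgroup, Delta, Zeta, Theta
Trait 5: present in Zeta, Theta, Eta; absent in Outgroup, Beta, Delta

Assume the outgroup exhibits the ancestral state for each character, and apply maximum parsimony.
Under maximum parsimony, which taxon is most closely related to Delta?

The outgroup has state 'absent' for every character, so 'present' is the derived state throughout.
Trait 1 (derived state 'present') is unique to Delta (autapomorphy; uninformative for grouping).
Trait 2 (derived state 'present') is shared by Theta and Zeta — a synapomorphy uniting that clade.
Only Beta and Delta show the derived state 'present' for Trait 3, supporting them as a clade.
Trait 4 groups Beta and Eta, which is incompatible with the clades supported by the remaining characters; treating it as convergent (homoplasy) costs fewer steps than any alternative tree.
Trait 5 (derived state 'present') is shared by Eta, Theta, and Zeta — a synapomorphy uniting that clade.
Most parsimonious ingroup topology: ((Beta,Delta),((Zeta,Theta),Eta)).
Delta and Beta form a cherry on this tree, so they are sister taxa.

Beta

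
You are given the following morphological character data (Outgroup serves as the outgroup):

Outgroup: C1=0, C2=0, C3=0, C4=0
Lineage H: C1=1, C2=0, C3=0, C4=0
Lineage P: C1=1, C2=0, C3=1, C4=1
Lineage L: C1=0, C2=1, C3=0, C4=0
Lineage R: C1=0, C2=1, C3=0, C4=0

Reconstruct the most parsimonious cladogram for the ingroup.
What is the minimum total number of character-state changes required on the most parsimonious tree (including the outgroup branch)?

4

The outgroup has state '0' for every character, so '1' is the derived state throughout.
Only Lineage H and Lineage P show the derived state '1' for C1, supporting them as a clade.
C2 (derived state '1') is shared by Lineage L and Lineage R — a synapomorphy uniting that clade.
C3: derived state '1' in Lineage P only — an autapomorphy, so it tells us nothing about relationships among taxa.
C4 (derived state '1') is unique to Lineage P (autapomorphy; uninformative for grouping).
Most parsimonious ingroup topology: ((Lineage H,Lineage P),(Lineage L,Lineage R)).
Changes per character on this tree: C1: 1; C2: 1; C3: 1; C4: 1.
Total = 4.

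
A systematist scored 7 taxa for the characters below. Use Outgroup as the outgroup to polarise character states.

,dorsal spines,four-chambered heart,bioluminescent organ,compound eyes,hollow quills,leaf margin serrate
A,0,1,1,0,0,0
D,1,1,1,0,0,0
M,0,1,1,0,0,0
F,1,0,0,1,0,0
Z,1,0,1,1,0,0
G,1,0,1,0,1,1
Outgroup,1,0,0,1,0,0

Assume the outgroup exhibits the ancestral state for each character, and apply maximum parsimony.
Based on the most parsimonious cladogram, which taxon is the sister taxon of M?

A

Character polarity is set by the outgroup: the derived state is whichever differs from the outgroup's state, so for dorsal spines, compound eyes the derived state is '0', and for the remaining characters it is '1'.
dorsal spines (derived state '0') is shared by A and M — a synapomorphy uniting that clade.
four-chambered heart (derived state '1') is shared by A, D, and M — a synapomorphy uniting that clade.
bioluminescent organ (derived state '1') is shared by A, D, G, M, and Z — a synapomorphy uniting that clade.
compound eyes: derived state '0' in A, D, G, and M only — synapomorphy for {A, D, G, M}.
hollow quills: derived state '1' in G only — an autapomorphy, so it tells us nothing about relationships among taxa.
leaf margin serrate: derived state '1' in G only — an autapomorphy, so it tells us nothing about relationships among taxa.
Most parsimonious ingroup topology: (F,((((M,A),D),G),Z)).
M and A form a cherry on this tree, so they are sister taxa.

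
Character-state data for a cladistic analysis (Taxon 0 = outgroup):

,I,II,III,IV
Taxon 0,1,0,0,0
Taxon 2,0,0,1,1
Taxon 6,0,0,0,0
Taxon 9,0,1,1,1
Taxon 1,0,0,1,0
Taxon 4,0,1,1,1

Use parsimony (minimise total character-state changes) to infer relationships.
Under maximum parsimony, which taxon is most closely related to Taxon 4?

Taxon 9

Character polarity is set by the outgroup: the derived state is whichever differs from the outgroup's state, so for I the derived state is '0', and for the remaining characters it is '1'.
I (derived state '0') is shared by all ingroup taxa — unites the whole ingroup.
II: derived state '1' in Taxon 4 and Taxon 9 only — synapomorphy for {Taxon 4, Taxon 9}.
Only Taxon 1, Taxon 2, Taxon 4, and Taxon 9 show the derived state '1' for III, supporting them as a clade.
Only Taxon 2, Taxon 4, and Taxon 9 show the derived state '1' for IV, supporting them as a clade.
Most parsimonious ingroup topology: (((Taxon 2,(Taxon 9,Taxon 4)),Taxon 1),Taxon 6).
Taxon 4 and Taxon 9 form a cherry on this tree, so they are sister taxa.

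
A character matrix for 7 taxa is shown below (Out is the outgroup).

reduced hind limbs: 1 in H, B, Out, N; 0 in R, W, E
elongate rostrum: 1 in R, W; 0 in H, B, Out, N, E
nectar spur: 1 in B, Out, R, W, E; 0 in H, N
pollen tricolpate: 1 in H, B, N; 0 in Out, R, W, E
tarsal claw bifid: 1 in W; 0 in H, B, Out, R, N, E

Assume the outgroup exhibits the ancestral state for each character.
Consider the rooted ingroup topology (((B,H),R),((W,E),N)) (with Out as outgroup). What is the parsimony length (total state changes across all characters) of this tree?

9

Map each character onto (((B,H),R),((W,E),N)) (rooted by Out) and count the minimum state changes it requires (Fitch parsimony):
reduced hind limbs: 2; elongate rostrum: 2; nectar spur: 2; pollen tricolpate: 2; tarsal claw bifid: 1.
Total tree length = 9.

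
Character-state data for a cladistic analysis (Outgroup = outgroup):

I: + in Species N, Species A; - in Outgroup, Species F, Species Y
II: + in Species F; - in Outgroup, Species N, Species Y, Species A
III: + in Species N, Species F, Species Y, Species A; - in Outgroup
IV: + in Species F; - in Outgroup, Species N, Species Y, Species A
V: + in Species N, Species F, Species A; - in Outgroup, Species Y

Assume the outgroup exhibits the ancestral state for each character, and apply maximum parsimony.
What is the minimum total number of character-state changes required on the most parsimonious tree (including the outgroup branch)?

The outgroup has state '-' for every character, so '+' is the derived state throughout.
I (derived state '+') is shared by Species A and Species N — a synapomorphy uniting that clade.
II: derived state '+' in Species F only — an autapomorphy, so it tells us nothing about relationships among taxa.
III (derived state '+') is shared by all ingroup taxa — unites the whole ingroup.
IV: derived state '+' in Species F only — an autapomorphy, so it tells us nothing about relationships among taxa.
V: derived state '+' in Species A, Species F, and Species N only — synapomorphy for {Species A, Species F, Species N}.
Most parsimonious ingroup topology: (((Species N,Species A),Species F),Species Y).
Changes per character on this tree: I: 1; II: 1; III: 1; IV: 1; V: 1.
Total = 5.

5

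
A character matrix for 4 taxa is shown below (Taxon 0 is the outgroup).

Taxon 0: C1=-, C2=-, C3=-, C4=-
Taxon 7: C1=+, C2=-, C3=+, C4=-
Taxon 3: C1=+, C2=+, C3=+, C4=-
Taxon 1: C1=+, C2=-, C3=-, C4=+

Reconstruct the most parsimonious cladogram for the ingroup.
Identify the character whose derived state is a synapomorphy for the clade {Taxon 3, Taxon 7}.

The outgroup has state '-' for every character, so '+' is the derived state throughout.
C1 (derived state '+') is shared by all ingroup taxa — unites the whole ingroup.
C2: derived state '+' in Taxon 3 only — an autapomorphy, so it tells us nothing about relationships among taxa.
C3 (derived state '+') is shared by Taxon 3 and Taxon 7 — a synapomorphy uniting that clade.
C4: derived state '+' in Taxon 1 only — an autapomorphy, so it tells us nothing about relationships among taxa.
Most parsimonious ingroup topology: ((Taxon 7,Taxon 3),Taxon 1).
The clade {Taxon 3, Taxon 7} is supported by C3: its derived state '+' occurs in exactly those taxa and in no other taxon (including the outgroup).

C3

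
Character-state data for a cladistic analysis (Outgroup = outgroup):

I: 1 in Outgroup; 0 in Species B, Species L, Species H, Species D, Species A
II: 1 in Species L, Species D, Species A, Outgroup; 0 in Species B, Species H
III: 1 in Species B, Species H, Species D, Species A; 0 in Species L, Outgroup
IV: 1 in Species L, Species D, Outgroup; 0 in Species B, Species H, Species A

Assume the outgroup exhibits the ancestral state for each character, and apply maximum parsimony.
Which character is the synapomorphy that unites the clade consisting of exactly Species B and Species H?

Character polarity is set by the outgroup: the derived state is whichever differs from the outgroup's state, so for I, II, IV the derived state is '0', and for the remaining characters it is '1'.
All ingroup taxa share the derived state '0' for I; it defines the ingroup but does not resolve relationships within it.
II: derived state '0' in Species B and Species H only — synapomorphy for {Species B, Species H}.
III (derived state '1') is shared by Species A, Species B, Species D, and Species H — a synapomorphy uniting that clade.
IV: derived state '0' in Species A, Species B, and Species H only — synapomorphy for {Species A, Species B, Species H}.
Most parsimonious ingroup topology: ((((Species H,Species B),Species A),Species D),Species L).
The clade {Species B, Species H} is supported by II: its derived state '0' occurs in exactly those taxa and in no other taxon (including the outgroup).

II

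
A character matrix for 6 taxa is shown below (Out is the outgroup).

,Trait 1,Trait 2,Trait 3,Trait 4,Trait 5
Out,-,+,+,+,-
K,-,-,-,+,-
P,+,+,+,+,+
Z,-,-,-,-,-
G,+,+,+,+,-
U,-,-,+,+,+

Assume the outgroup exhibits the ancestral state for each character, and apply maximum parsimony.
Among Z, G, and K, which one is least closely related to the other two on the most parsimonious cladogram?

Character polarity is set by the outgroup: the derived state is whichever differs from the outgroup's state, so for Trait 2, Trait 3, Trait 4 the derived state is '-', and for the remaining characters it is '+'.
Only G and P show the derived state '+' for Trait 1, supporting them as a clade.
Trait 2: derived state '-' in K, U, and Z only — synapomorphy for {K, U, Z}.
Trait 3 (derived state '-') is shared by K and Z — a synapomorphy uniting that clade.
Trait 4 (derived state '-') is unique to Z (autapomorphy; uninformative for grouping).
Trait 5 (state '+') occurs in P and U but conflicts with the nesting implied by the other characters — most parsimoniously interpreted as homoplasy.
Most parsimonious ingroup topology: (((K,Z),U),(P,G)).
Z and K share a more recent common ancestor with each other than either does with G, so G is the least closely related of the three.

G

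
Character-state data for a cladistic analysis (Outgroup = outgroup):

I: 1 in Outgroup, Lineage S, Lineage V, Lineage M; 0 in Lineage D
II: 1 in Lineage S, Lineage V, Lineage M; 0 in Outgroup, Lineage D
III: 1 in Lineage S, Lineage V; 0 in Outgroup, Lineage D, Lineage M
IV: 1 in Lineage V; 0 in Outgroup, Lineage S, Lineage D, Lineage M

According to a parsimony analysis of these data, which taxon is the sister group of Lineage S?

Lineage V

Character polarity is set by the outgroup: the derived state is whichever differs from the outgroup's state, so for I the derived state is '0', and for the remaining characters it is '1'.
I (derived state '0') is unique to Lineage D (autapomorphy; uninformative for grouping).
II: derived state '1' in Lineage M, Lineage S, and Lineage V only — synapomorphy for {Lineage M, Lineage S, Lineage V}.
III (derived state '1') is shared by Lineage S and Lineage V — a synapomorphy uniting that clade.
IV: derived state '1' in Lineage V only — an autapomorphy, so it tells us nothing about relationships among taxa.
Most parsimonious ingroup topology: (((Lineage S,Lineage V),Lineage M),Lineage D).
Lineage S and Lineage V form a cherry on this tree, so they are sister taxa.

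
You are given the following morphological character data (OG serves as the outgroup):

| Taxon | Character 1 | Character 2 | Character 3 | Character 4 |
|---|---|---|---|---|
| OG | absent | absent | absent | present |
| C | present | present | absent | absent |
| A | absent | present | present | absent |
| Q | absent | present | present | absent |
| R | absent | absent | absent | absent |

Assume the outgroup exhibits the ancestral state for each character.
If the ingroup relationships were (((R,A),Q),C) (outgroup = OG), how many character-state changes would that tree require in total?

6

Map each character onto (((R,A),Q),C) (rooted by OG) and count the minimum state changes it requires (Fitch parsimony):
Character 1: 1; Character 2: 2; Character 3: 2; Character 4: 1.
Total tree length = 6.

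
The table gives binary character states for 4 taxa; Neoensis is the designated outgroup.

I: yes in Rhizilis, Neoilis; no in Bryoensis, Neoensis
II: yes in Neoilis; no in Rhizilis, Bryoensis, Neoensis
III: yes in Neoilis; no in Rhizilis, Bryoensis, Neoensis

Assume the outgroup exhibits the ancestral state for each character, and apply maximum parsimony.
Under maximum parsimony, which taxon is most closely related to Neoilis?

The outgroup has state 'no' for every character, so 'yes' is the derived state throughout.
I: derived state 'yes' in Neoilis and Rhizilis only — synapomorphy for {Neoilis, Rhizilis}.
II (derived state 'yes') is unique to Neoilis (autapomorphy; uninformative for grouping).
III: derived state 'yes' in Neoilis only — an autapomorphy, so it tells us nothing about relationships among taxa.
Most parsimonious ingroup topology: ((Neoilis,Rhizilis),Bryoensis).
Neoilis and Rhizilis form a cherry on this tree, so they are sister taxa.

Rhizilis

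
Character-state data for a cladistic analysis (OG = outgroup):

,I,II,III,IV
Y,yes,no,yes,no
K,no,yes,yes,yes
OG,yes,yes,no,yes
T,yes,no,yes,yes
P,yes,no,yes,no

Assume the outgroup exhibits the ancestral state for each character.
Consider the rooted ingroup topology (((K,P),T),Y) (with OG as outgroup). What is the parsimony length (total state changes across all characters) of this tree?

Map each character onto (((K,P),T),Y) (rooted by OG) and count the minimum state changes it requires (Fitch parsimony):
I: 1; II: 2; III: 1; IV: 2.
Total tree length = 6.

6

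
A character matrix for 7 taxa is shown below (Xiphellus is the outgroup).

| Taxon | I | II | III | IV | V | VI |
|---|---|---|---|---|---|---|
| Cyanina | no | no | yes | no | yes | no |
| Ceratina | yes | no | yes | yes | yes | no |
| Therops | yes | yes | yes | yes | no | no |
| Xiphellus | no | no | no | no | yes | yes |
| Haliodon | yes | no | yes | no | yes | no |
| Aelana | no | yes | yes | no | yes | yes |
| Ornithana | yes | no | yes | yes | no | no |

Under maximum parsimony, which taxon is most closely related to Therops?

Ornithana

Character polarity is set by the outgroup: the derived state is whichever differs from the outgroup's state, so for V, VI the derived state is 'no', and for the remaining characters it is 'yes'.
Only Ceratina, Haliodon, Ornithana, and Therops show the derived state 'yes' for I, supporting them as a clade.
II groups Aelana and Therops, which is incompatible with the clades supported by the remaining characters; treating it as convergent (homoplasy) costs fewer steps than any alternative tree.
III (derived state 'yes') is shared by all ingroup taxa — unites the whole ingroup.
IV: derived state 'yes' in Ceratina, Ornithana, and Therops only — synapomorphy for {Ceratina, Ornithana, Therops}.
V (derived state 'no') is shared by Ornithana and Therops — a synapomorphy uniting that clade.
VI: derived state 'no' in Ceratina, Cyanina, Haliodon, Ornithana, and Therops only — synapomorphy for {Ceratina, Cyanina, Haliodon, Ornithana, Therops}.
Most parsimonious ingroup topology: (((((Ornithana,Therops),Ceratina),Haliodon),Cyanina),Aelana).
Therops and Ornithana form a cherry on this tree, so they are sister taxa.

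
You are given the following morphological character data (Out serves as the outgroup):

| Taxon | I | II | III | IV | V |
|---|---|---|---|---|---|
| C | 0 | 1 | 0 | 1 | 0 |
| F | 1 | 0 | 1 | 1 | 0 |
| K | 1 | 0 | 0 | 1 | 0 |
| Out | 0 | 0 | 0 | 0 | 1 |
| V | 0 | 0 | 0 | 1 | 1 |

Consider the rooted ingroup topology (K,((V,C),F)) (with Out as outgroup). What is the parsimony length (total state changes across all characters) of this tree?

Map each character onto (K,((V,C),F)) (rooted by Out) and count the minimum state changes it requires (Fitch parsimony):
I: 2; II: 1; III: 1; IV: 1; V: 2.
Total tree length = 7.

7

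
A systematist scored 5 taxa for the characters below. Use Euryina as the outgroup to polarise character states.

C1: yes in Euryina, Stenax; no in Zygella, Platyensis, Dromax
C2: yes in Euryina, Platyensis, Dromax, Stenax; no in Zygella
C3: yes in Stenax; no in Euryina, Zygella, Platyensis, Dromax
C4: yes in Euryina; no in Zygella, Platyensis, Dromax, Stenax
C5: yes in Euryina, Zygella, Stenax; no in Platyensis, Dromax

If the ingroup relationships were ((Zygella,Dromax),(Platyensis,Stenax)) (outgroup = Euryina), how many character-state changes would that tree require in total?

Map each character onto ((Zygella,Dromax),(Platyensis,Stenax)) (rooted by Euryina) and count the minimum state changes it requires (Fitch parsimony):
C1: 2; C2: 1; C3: 1; C4: 1; C5: 2.
Total tree length = 7.

7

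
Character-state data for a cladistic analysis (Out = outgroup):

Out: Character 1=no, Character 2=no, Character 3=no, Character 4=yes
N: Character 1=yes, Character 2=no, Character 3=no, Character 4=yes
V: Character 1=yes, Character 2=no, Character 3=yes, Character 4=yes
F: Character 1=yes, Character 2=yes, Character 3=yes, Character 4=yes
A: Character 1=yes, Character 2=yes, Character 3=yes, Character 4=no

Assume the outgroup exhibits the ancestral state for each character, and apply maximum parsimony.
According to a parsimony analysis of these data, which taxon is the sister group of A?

Character polarity is set by the outgroup: the derived state is whichever differs from the outgroup's state, so for Character 4 the derived state is 'no', and for the remaining characters it is 'yes'.
All ingroup taxa share the derived state 'yes' for Character 1; it defines the ingroup but does not resolve relationships within it.
Character 2: derived state 'yes' in A and F only — synapomorphy for {A, F}.
Character 3 (derived state 'yes') is shared by A, F, and V — a synapomorphy uniting that clade.
Character 4 (derived state 'no') is unique to A (autapomorphy; uninformative for grouping).
Most parsimonious ingroup topology: (N,(V,(F,A))).
A and F form a cherry on this tree, so they are sister taxa.

F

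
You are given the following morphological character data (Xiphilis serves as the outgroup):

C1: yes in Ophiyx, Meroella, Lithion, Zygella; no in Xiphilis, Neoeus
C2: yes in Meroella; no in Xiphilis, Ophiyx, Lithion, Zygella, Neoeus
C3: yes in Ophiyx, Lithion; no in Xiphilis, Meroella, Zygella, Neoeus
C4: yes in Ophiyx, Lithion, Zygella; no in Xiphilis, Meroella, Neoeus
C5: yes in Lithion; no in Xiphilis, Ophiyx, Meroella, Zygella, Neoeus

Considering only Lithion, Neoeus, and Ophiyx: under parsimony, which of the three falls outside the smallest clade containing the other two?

The outgroup has state 'no' for every character, so 'yes' is the derived state throughout.
Only Lithion, Meroella, Ophiyx, and Zygella show the derived state 'yes' for C1, supporting them as a clade.
C2 (derived state 'yes') is unique to Meroella (autapomorphy; uninformative for grouping).
Only Lithion and Ophiyx show the derived state 'yes' for C3, supporting them as a clade.
C4 (derived state 'yes') is shared by Lithion, Ophiyx, and Zygella — a synapomorphy uniting that clade.
C5: derived state 'yes' in Lithion only — an autapomorphy, so it tells us nothing about relationships among taxa.
Most parsimonious ingroup topology: ((((Ophiyx,Lithion),Zygella),Meroella),Neoeus).
Lithion and Ophiyx share a more recent common ancestor with each other than either does with Neoeus, so Neoeus is the least closely related of the three.

Neoeus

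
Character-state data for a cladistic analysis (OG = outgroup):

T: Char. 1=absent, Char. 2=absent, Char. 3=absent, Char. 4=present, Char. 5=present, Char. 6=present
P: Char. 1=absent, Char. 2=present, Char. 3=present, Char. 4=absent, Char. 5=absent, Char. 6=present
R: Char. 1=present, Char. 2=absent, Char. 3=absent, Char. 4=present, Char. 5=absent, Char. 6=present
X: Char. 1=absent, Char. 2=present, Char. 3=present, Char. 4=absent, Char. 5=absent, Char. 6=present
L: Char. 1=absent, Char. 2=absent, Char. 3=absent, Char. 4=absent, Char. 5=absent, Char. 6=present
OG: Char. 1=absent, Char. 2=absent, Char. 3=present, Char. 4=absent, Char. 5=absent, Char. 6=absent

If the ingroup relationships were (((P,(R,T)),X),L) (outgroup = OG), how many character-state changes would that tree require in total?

8

Map each character onto (((P,(R,T)),X),L) (rooted by OG) and count the minimum state changes it requires (Fitch parsimony):
Char. 1: 1; Char. 2: 2; Char. 3: 2; Char. 4: 1; Char. 5: 1; Char. 6: 1.
Total tree length = 8.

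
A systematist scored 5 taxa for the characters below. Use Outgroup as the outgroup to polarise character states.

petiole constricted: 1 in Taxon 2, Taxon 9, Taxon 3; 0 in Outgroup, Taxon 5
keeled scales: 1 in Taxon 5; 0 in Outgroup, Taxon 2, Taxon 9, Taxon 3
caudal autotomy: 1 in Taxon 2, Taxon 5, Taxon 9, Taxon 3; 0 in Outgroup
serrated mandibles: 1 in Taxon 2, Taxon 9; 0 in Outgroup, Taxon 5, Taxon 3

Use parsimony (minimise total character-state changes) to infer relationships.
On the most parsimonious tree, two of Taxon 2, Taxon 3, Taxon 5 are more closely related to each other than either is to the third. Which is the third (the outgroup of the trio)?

The outgroup has state '0' for every character, so '1' is the derived state throughout.
petiole constricted: derived state '1' in Taxon 2, Taxon 3, and Taxon 9 only — synapomorphy for {Taxon 2, Taxon 3, Taxon 9}.
keeled scales: derived state '1' in Taxon 5 only — an autapomorphy, so it tells us nothing about relationships among taxa.
All ingroup taxa share the derived state '1' for caudal autotomy; it defines the ingroup but does not resolve relationships within it.
serrated mandibles (derived state '1') is shared by Taxon 2 and Taxon 9 — a synapomorphy uniting that clade.
Most parsimonious ingroup topology: (((Taxon 2,Taxon 9),Taxon 3),Taxon 5).
Taxon 2 and Taxon 3 share a more recent common ancestor with each other than either does with Taxon 5, so Taxon 5 is the least closely related of the three.

Taxon 5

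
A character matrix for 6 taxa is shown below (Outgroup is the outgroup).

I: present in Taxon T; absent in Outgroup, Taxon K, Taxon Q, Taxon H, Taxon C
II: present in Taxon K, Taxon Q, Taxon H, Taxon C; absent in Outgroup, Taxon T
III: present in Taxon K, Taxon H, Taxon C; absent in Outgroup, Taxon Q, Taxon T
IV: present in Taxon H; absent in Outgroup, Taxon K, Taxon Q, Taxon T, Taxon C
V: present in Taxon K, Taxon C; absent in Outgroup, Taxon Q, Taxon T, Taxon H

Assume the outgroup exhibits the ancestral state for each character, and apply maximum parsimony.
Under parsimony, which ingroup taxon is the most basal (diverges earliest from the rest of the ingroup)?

Taxon T

The outgroup has state 'absent' for every character, so 'present' is the derived state throughout.
I (derived state 'present') is unique to Taxon T (autapomorphy; uninformative for grouping).
II: derived state 'present' in Taxon C, Taxon H, Taxon K, and Taxon Q only — synapomorphy for {Taxon C, Taxon H, Taxon K, Taxon Q}.
III: derived state 'present' in Taxon C, Taxon H, and Taxon K only — synapomorphy for {Taxon C, Taxon H, Taxon K}.
IV (derived state 'present') is unique to Taxon H (autapomorphy; uninformative for grouping).
V: derived state 'present' in Taxon C and Taxon K only — synapomorphy for {Taxon C, Taxon K}.
Most parsimonious ingroup topology: ((((Taxon K,Taxon C),Taxon H),Taxon Q),Taxon T).
Taxon T is sister to the clade containing all other ingroup taxa, so it is the earliest-diverging (most basal) ingroup lineage.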